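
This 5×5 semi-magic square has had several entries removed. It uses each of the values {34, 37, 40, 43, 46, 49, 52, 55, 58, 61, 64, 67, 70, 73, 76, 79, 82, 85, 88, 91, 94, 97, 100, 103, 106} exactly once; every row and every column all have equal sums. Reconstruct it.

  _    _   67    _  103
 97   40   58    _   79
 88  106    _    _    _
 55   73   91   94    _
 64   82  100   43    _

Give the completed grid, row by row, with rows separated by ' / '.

46 49 67 85 103 / 97 40 58 76 79 / 88 106 34 52 70 / 55 73 91 94 37 / 64 82 100 43 61

The 25 entries sum to 1750, so each line sums to 1750/5 = 350.
The remaining cell in row 2 is (2,4) = 350 − 274 = 76.
The remaining cell in row 4 is (4,5) = 350 − 313 = 37.
Row 5: 64 + 82 + 100 + 43 + ? = 350, so (5,5) = 61.
The remaining cell in column 1 is (1,1) = 350 − 304 = 46.
Column 2 needs 350; the known cells sum to 301, so (1,2) = 49.
Column 3: 67 + 58 + 91 + 100 + ? = 350, so (3,3) = 34.
Column 5 needs 350; the known cells sum to 280, so (3,5) = 70.
Row 1 needs 350; the known cells sum to 265, so (1,4) = 85.
The remaining cell in row 3 is (3,4) = 350 − 298 = 52.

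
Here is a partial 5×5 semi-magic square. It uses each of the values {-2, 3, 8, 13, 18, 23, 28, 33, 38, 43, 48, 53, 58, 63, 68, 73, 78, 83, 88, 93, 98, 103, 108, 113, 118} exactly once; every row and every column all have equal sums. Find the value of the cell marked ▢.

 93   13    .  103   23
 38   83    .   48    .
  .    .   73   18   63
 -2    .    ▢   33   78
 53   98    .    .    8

113

The 25 entries sum to 1450, so each line sums to 1450/5 = 290.
From row 1, 290 − (93 + 13 + 103 + 23) gives (1,3) = 58.
Using column 1: 93 + 38 + (-2) + 53 + ? → (3,1) = 290 − 182 = 108.
Column 4: 103 + 48 + 18 + 33 + ? = 290, so (5,4) = 88.
Column 5 needs 290; the known cells sum to 172, so (2,5) = 118.
Row 2 must total 290; the given cells sum to 287, so (2,3) = 3.
Row 3 must total 290; the given cells sum to 262, so (3,2) = 28.
Row 5 needs 290; the known cells sum to 247, so (5,3) = 43.
Column 2 needs 290; the known cells sum to 222, so (4,2) = 68.
Column 3 needs 290; the known cells sum to 177, so (4,3) = 113.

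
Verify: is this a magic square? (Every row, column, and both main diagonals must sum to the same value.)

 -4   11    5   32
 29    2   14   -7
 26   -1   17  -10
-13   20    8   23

Row 1: -4 + 11 + 5 + 32 = 44.
Row 2: 29 + 2 + 14 + (-7) = 38.
Row 3: 26 + (-1) + 17 + (-10) = 32.
Row 4: -13 + 20 + 8 + 23 = 38.
Column 1: -4 + 29 + 26 + (-13) = 38.
Column 2: 11 + 2 + (-1) + 20 = 32.
Column 3: 5 + 14 + 17 + 8 = 44.
Column 4: 32 + (-7) + (-10) + 23 = 38.
Main diagonal: -4 + 2 + 17 + 23 = 38.
Anti-diagonal: 32 + 14 + (-1) + (-13) = 32.

No — column 3 sums to 44 but anti-diagonal sums to 32.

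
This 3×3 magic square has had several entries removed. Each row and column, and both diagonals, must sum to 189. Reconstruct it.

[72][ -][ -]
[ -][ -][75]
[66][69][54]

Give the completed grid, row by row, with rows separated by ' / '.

72 57 60 / 51 63 75 / 66 69 54

From column 1, 189 − (72 + 66) gives (2,1) = 51.
Using column 3: 75 + 54 + ? → (1,3) = 189 − 129 = 60.
Main diagonal: 72 + 54 + ? = 189, so (2,2) = 63.
Row 1 needs 189; the known cells sum to 132, so (1,2) = 57.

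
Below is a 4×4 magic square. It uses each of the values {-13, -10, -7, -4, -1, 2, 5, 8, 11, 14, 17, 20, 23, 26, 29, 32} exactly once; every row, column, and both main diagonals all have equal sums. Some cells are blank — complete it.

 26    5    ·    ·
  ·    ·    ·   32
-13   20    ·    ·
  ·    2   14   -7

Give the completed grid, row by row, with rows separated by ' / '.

26 5 17 -10 / -4 11 -1 32 / -13 20 8 23 / 29 2 14 -7

The 16 entries sum to 152, so each line sums to 152/4 = 38.
Row 4 must total 38; the given cells sum to 9, so (4,1) = 29.
Column 1: 26 + (-13) + 29 + ? = 38, so (2,1) = -4.
Column 2 needs 38; the known cells sum to 27, so (2,2) = 11.
Main diagonal must total 38; the given cells sum to 30, so (3,3) = 8.
From row 2, 38 − (-4 + 11 + 32) gives (2,3) = -1.
Row 3 must total 38; the given cells sum to 15, so (3,4) = 23.
Column 3: -1 + 8 + 14 + ? = 38, so (1,3) = 17.
From column 4, 38 − (32 + 23 + (-7)) gives (1,4) = -10.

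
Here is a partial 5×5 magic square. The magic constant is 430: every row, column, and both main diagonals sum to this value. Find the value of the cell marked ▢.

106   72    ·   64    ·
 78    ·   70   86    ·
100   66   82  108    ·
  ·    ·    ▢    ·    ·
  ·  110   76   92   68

The remaining cell in row 3 is (3,5) = 430 − 356 = 74.
Row 5 needs 430; the known cells sum to 346, so (5,1) = 84.
Using column 1: 106 + 78 + 100 + 84 + ? → (4,1) = 430 − 368 = 62.
Column 4: 64 + 86 + 108 + 92 + ? = 430, so (4,4) = 80.
Using main diagonal: 106 + 82 + 80 + 68 + ? → (2,2) = 430 − 336 = 94.
Row 2 needs 430; the known cells sum to 328, so (2,5) = 102.
From column 2, 430 − (72 + 94 + 66 + 110) gives (4,2) = 88.
Using anti-diagonal: 86 + 82 + 88 + 84 + ? → (1,5) = 430 − 340 = 90.
From row 1, 430 − (106 + 72 + 64 + 90) gives (1,3) = 98.
Column 3 needs 430; the known cells sum to 326, so (4,3) = 104.

104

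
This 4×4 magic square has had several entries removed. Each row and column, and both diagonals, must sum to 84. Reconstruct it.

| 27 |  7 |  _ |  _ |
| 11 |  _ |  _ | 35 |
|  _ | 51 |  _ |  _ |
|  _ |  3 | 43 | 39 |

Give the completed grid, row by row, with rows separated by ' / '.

27 7 31 19 / 11 23 15 35 / 47 51 -5 -9 / -1 3 43 39

Row 4: 3 + 43 + 39 + ? = 84, so (4,1) = -1.
Using column 1: 27 + 11 + (-1) + ? → (3,1) = 84 − 37 = 47.
Column 2 needs 84; the known cells sum to 61, so (2,2) = 23.
From main diagonal, 84 − (27 + 23 + 39) gives (3,3) = -5.
The remaining cell in row 2 is (2,3) = 84 − 69 = 15.
Row 3: 47 + 51 + (-5) + ? = 84, so (3,4) = -9.
Column 3: 15 + (-5) + 43 + ? = 84, so (1,3) = 31.
Column 4 needs 84; the known cells sum to 65, so (1,4) = 19.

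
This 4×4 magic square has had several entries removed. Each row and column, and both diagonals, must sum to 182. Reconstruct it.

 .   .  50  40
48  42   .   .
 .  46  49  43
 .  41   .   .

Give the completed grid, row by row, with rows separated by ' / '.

From row 3, 182 − (46 + 49 + 43) gives (3,1) = 44.
Column 2 needs 182; the known cells sum to 129, so (1,2) = 53.
Using row 1: 53 + 50 + 40 + ? → (1,1) = 182 − 143 = 39.
Column 1: 39 + 48 + 44 + ? = 182, so (4,1) = 51.
Main diagonal needs 182; the known cells sum to 130, so (4,4) = 52.
Anti-diagonal: 40 + 46 + 51 + ? = 182, so (2,3) = 45.
Row 2 must total 182; the given cells sum to 135, so (2,4) = 47.
Using row 4: 51 + 41 + 52 + ? → (4,3) = 182 − 144 = 38.

39 53 50 40 / 48 42 45 47 / 44 46 49 43 / 51 41 38 52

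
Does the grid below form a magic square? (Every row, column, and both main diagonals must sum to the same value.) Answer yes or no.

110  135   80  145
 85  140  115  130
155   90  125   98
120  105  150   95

Row 1: 110 + 135 + 80 + 145 = 470.
Row 2: 85 + 140 + 115 + 130 = 470.
Row 3: 155 + 90 + 125 + 98 = 468.
Row 4: 120 + 105 + 150 + 95 = 470.
Column 1: 110 + 85 + 155 + 120 = 470.
Column 2: 135 + 140 + 90 + 105 = 470.
Column 3: 80 + 115 + 125 + 150 = 470.
Column 4: 145 + 130 + 98 + 95 = 468.
Main diagonal: 110 + 140 + 125 + 95 = 470.
Anti-diagonal: 145 + 115 + 90 + 120 = 470.

No — column 4 sums to 468 but column 3 sums to 470.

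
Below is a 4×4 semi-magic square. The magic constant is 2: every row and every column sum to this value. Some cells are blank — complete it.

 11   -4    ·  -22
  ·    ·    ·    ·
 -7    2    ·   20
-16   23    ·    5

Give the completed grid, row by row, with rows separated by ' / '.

Using row 1: 11 + (-4) + (-22) + ? → (1,3) = 2 − (-15) = 17.
The remaining cell in row 3 is (3,3) = 2 − 15 = -13.
Row 4: -16 + 23 + 5 + ? = 2, so (4,3) = -10.
Column 1: 11 + (-7) + (-16) + ? = 2, so (2,1) = 14.
Column 2 must total 2; the given cells sum to 21, so (2,2) = -19.
Column 3 needs 2; the known cells sum to -6, so (2,3) = 8.
Column 4 must total 2; the given cells sum to 3, so (2,4) = -1.

11 -4 17 -22 / 14 -19 8 -1 / -7 2 -13 20 / -16 23 -10 5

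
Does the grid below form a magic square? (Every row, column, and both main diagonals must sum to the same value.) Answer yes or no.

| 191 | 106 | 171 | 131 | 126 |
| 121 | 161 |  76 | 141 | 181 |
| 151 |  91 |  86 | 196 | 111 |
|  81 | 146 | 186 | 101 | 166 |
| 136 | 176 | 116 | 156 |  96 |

Row 1: 191 + 106 + 171 + 131 + 126 = 725.
Row 2: 121 + 161 + 76 + 141 + 181 = 680.
Row 3: 151 + 91 + 86 + 196 + 111 = 635.
Row 4: 81 + 146 + 186 + 101 + 166 = 680.
Row 5: 136 + 176 + 116 + 156 + 96 = 680.
Column 1: 191 + 121 + 151 + 81 + 136 = 680.
Column 2: 106 + 161 + 91 + 146 + 176 = 680.
Column 3: 171 + 76 + 86 + 186 + 116 = 635.
Column 4: 131 + 141 + 196 + 101 + 156 = 725.
Column 5: 126 + 181 + 111 + 166 + 96 = 680.
Main diagonal: 191 + 161 + 86 + 101 + 96 = 635.
Anti-diagonal: 126 + 141 + 86 + 146 + 136 = 635.

No — row 2 sums to 680 but column 3 sums to 635.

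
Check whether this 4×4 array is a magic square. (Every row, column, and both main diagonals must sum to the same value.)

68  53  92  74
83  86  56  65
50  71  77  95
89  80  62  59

Row 1: 68 + 53 + 92 + 74 = 287.
Row 2: 83 + 86 + 56 + 65 = 290.
Row 3: 50 + 71 + 77 + 95 = 293.
Row 4: 89 + 80 + 62 + 59 = 290.
Column 1: 68 + 83 + 50 + 89 = 290.
Column 2: 53 + 86 + 71 + 80 = 290.
Column 3: 92 + 56 + 77 + 62 = 287.
Column 4: 74 + 65 + 95 + 59 = 293.
Main diagonal: 68 + 86 + 77 + 59 = 290.
Anti-diagonal: 74 + 56 + 71 + 89 = 290.

No — column 4 sums to 293 but main diagonal sums to 290.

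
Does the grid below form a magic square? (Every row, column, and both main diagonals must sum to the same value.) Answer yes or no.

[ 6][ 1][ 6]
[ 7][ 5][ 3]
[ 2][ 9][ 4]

No — row 3 sums to 15 but column 3 sums to 13.

Row 1: 6 + 1 + 6 = 13.
Row 2: 7 + 5 + 3 = 15.
Row 3: 2 + 9 + 4 = 15.
Column 1: 6 + 7 + 2 = 15.
Column 2: 1 + 5 + 9 = 15.
Column 3: 6 + 3 + 4 = 13.
Main diagonal: 6 + 5 + 4 = 15.
Anti-diagonal: 6 + 5 + 2 = 13.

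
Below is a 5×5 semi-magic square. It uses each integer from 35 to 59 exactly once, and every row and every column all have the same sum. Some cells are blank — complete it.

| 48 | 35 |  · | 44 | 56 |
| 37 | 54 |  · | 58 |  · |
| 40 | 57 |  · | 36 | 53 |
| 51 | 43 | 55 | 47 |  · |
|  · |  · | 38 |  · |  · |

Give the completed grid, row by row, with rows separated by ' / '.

48 35 52 44 56 / 37 54 41 58 45 / 40 57 49 36 53 / 51 43 55 47 39 / 59 46 38 50 42

The entries are 35 through 59, which sum to 1175, so each line sums to 1175/5 = 235.
From row 1, 235 − (48 + 35 + 44 + 56) gives (1,3) = 52.
The remaining cell in row 3 is (3,3) = 235 − 186 = 49.
Using row 4: 51 + 43 + 55 + 47 + ? → (4,5) = 235 − 196 = 39.
The remaining cell in column 1 is (5,1) = 235 − 176 = 59.
From column 2, 235 − (35 + 54 + 57 + 43) gives (5,2) = 46.
Column 3: 52 + 49 + 55 + 38 + ? = 235, so (2,3) = 41.
Column 4 must total 235; the given cells sum to 185, so (5,4) = 50.
From row 2, 235 − (37 + 54 + 41 + 58) gives (2,5) = 45.
Using row 5: 59 + 46 + 38 + 50 + ? → (5,5) = 235 − 193 = 42.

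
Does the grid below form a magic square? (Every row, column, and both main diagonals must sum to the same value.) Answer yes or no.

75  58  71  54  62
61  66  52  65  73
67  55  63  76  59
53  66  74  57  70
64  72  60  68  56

No — column 2 sums to 317 but row 3 sums to 320.

Row 1: 75 + 58 + 71 + 54 + 62 = 320.
Row 2: 61 + 66 + 52 + 65 + 73 = 317.
Row 3: 67 + 55 + 63 + 76 + 59 = 320.
Row 4: 53 + 66 + 74 + 57 + 70 = 320.
Row 5: 64 + 72 + 60 + 68 + 56 = 320.
Column 1: 75 + 61 + 67 + 53 + 64 = 320.
Column 2: 58 + 66 + 55 + 66 + 72 = 317.
Column 3: 71 + 52 + 63 + 74 + 60 = 320.
Column 4: 54 + 65 + 76 + 57 + 68 = 320.
Column 5: 62 + 73 + 59 + 70 + 56 = 320.
Main diagonal: 75 + 66 + 63 + 57 + 56 = 317.
Anti-diagonal: 62 + 65 + 63 + 66 + 64 = 320.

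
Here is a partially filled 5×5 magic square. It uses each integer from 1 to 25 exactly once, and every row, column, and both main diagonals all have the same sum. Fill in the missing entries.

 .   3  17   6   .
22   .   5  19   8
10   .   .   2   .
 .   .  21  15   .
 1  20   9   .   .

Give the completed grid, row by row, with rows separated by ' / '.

14 3 17 6 25 / 22 11 5 19 8 / 10 24 13 2 16 / 18 7 21 15 4 / 1 20 9 23 12

The entries are 1 through 25, which sum to 325, so each line sums to 325/5 = 65.
Row 2 needs 65; the known cells sum to 54, so (2,2) = 11.
From column 3, 65 − (17 + 5 + 21 + 9) gives (3,3) = 13.
Column 4: 6 + 19 + 2 + 15 + ? = 65, so (5,4) = 23.
Row 5 must total 65; the given cells sum to 53, so (5,5) = 12.
From main diagonal, 65 − (11 + 13 + 15 + 12) gives (1,1) = 14.
Row 1 must total 65; the given cells sum to 40, so (1,5) = 25.
Column 1: 14 + 22 + 10 + 1 + ? = 65, so (4,1) = 18.
From anti-diagonal, 65 − (25 + 19 + 13 + 1) gives (4,2) = 7.
The remaining cell in row 4 is (4,5) = 65 − 61 = 4.
Column 2 must total 65; the given cells sum to 41, so (3,2) = 24.
The remaining cell in column 5 is (3,5) = 65 − 49 = 16.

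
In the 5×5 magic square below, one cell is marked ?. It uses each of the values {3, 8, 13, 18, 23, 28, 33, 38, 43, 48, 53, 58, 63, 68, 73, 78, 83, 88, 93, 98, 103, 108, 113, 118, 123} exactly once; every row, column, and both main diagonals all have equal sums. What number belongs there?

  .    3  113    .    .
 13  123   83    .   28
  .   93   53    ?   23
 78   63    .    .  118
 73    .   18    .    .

The 25 entries sum to 1575, so each line sums to 1575/5 = 315.
Row 2 must total 315; the given cells sum to 247, so (2,4) = 68.
Using column 2: 3 + 123 + 93 + 63 + ? → (5,2) = 315 − 282 = 33.
Column 3: 113 + 83 + 53 + 18 + ? = 315, so (4,3) = 48.
Anti-diagonal: 68 + 53 + 63 + 73 + ? = 315, so (1,5) = 58.
Using row 4: 78 + 63 + 48 + 118 + ? → (4,4) = 315 − 307 = 8.
Using column 5: 58 + 28 + 23 + 118 + ? → (5,5) = 315 − 227 = 88.
Main diagonal must total 315; the given cells sum to 272, so (1,1) = 43.
The remaining cell in row 1 is (1,4) = 315 − 217 = 98.
Row 5 must total 315; the given cells sum to 212, so (5,4) = 103.
From column 1, 315 − (43 + 13 + 78 + 73) gives (3,1) = 108.
From column 4, 315 − (98 + 68 + 8 + 103) gives (3,4) = 38.

38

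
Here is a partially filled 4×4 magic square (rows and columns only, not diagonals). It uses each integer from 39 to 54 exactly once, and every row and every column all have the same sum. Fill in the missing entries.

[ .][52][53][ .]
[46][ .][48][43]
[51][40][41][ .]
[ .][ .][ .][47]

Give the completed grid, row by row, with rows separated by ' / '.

The entries are 39 through 54, which sum to 744, so each line sums to 744/4 = 186.
Row 2 needs 186; the known cells sum to 137, so (2,2) = 49.
From row 3, 186 − (51 + 40 + 41) gives (3,4) = 54.
The remaining cell in column 2 is (4,2) = 186 − 141 = 45.
Using column 3: 53 + 48 + 41 + ? → (4,3) = 186 − 142 = 44.
Using column 4: 43 + 54 + 47 + ? → (1,4) = 186 − 144 = 42.
Row 1 needs 186; the known cells sum to 147, so (1,1) = 39.
Row 4 must total 186; the given cells sum to 136, so (4,1) = 50.

39 52 53 42 / 46 49 48 43 / 51 40 41 54 / 50 45 44 47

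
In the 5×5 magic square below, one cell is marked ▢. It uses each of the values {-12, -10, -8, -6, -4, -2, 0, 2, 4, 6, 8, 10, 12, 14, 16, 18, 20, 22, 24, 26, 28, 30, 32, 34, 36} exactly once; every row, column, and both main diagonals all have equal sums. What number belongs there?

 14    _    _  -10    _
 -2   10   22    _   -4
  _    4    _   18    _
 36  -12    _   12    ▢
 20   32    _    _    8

The 25 entries sum to 300, so each line sums to 300/5 = 60.
Row 2 must total 60; the given cells sum to 26, so (2,4) = 34.
Column 1 must total 60; the given cells sum to 68, so (3,1) = -8.
The remaining cell in column 2 is (1,2) = 60 − 34 = 26.
Column 4 needs 60; the known cells sum to 54, so (5,4) = 6.
Using main diagonal: 14 + 10 + 12 + 8 + ? → (3,3) = 60 − 44 = 16.
Anti-diagonal needs 60; the known cells sum to 58, so (1,5) = 2.
Using row 1: 14 + 26 + (-10) + 2 + ? → (1,3) = 60 − 32 = 28.
Row 3 needs 60; the known cells sum to 30, so (3,5) = 30.
Row 5 must total 60; the given cells sum to 66, so (5,3) = -6.
Column 3 must total 60; the given cells sum to 60, so (4,3) = 0.
From column 5, 60 − (2 + (-4) + 30 + 8) gives (4,5) = 24.

24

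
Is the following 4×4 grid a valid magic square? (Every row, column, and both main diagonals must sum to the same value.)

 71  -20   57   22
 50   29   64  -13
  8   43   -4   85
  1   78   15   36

No — row 4 sums to 130 but column 3 sums to 132.

Row 1: 71 + (-20) + 57 + 22 = 130.
Row 2: 50 + 29 + 64 + (-13) = 130.
Row 3: 8 + 43 + (-4) + 85 = 132.
Row 4: 1 + 78 + 15 + 36 = 130.
Column 1: 71 + 50 + 8 + 1 = 130.
Column 2: -20 + 29 + 43 + 78 = 130.
Column 3: 57 + 64 + (-4) + 15 = 132.
Column 4: 22 + (-13) + 85 + 36 = 130.
Main diagonal: 71 + 29 + (-4) + 36 = 132.
Anti-diagonal: 22 + 64 + 43 + 1 = 130.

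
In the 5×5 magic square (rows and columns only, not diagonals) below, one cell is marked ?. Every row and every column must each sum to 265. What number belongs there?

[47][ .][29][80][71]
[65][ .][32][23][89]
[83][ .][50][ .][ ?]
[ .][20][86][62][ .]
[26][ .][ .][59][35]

17

Using row 1: 47 + 29 + 80 + 71 + ? → (1,2) = 265 − 227 = 38.
Row 2 must total 265; the given cells sum to 209, so (2,2) = 56.
Using column 1: 47 + 65 + 83 + 26 + ? → (4,1) = 265 − 221 = 44.
From column 3, 265 − (29 + 32 + 50 + 86) gives (5,3) = 68.
From column 4, 265 − (80 + 23 + 62 + 59) gives (3,4) = 41.
From row 4, 265 − (44 + 20 + 86 + 62) gives (4,5) = 53.
Row 5 needs 265; the known cells sum to 188, so (5,2) = 77.
Column 2: 38 + 56 + 20 + 77 + ? = 265, so (3,2) = 74.
Column 5 needs 265; the known cells sum to 248, so (3,5) = 17.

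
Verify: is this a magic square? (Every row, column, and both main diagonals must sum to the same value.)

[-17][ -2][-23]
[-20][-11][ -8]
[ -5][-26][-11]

Row 1: -17 + (-2) + (-23) = -42.
Row 2: -20 + (-11) + (-8) = -39.
Row 3: -5 + (-26) + (-11) = -42.
Column 1: -17 + (-20) + (-5) = -42.
Column 2: -2 + (-11) + (-26) = -39.
Column 3: -23 + (-8) + (-11) = -42.
Main diagonal: -17 + (-11) + (-11) = -39.
Anti-diagonal: -23 + (-11) + (-5) = -39.

No — column 1 sums to -42 but main diagonal sums to -39.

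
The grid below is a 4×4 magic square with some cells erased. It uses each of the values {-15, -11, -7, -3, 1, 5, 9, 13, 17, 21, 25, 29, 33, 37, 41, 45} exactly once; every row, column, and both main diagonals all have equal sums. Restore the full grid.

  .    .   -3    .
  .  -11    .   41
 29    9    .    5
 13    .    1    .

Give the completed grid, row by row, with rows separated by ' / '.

The 16 entries sum to 240, so each line sums to 240/4 = 60.
Using row 3: 29 + 9 + 5 + ? → (3,3) = 60 − 43 = 17.
The remaining cell in column 3 is (2,3) = 60 − 15 = 45.
Anti-diagonal must total 60; the given cells sum to 67, so (1,4) = -7.
Using row 2: -11 + 45 + 41 + ? → (2,1) = 60 − 75 = -15.
The remaining cell in column 1 is (1,1) = 60 − 27 = 33.
Column 4 must total 60; the given cells sum to 39, so (4,4) = 21.
The remaining cell in row 1 is (1,2) = 60 − 23 = 37.
Row 4: 13 + 1 + 21 + ? = 60, so (4,2) = 25.

33 37 -3 -7 / -15 -11 45 41 / 29 9 17 5 / 13 25 1 21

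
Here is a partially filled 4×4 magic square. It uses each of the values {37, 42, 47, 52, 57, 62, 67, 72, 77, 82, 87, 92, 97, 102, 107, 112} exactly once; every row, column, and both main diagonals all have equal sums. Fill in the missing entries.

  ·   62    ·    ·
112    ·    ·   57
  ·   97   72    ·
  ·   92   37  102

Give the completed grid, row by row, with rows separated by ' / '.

The 16 entries sum to 1192, so each line sums to 1192/4 = 298.
Using row 4: 92 + 37 + 102 + ? → (4,1) = 298 − 231 = 67.
Column 2 must total 298; the given cells sum to 251, so (2,2) = 47.
Using main diagonal: 47 + 72 + 102 + ? → (1,1) = 298 − 221 = 77.
Row 2 needs 298; the known cells sum to 216, so (2,3) = 82.
From column 1, 298 − (77 + 112 + 67) gives (3,1) = 42.
Column 3 needs 298; the known cells sum to 191, so (1,3) = 107.
From anti-diagonal, 298 − (82 + 97 + 67) gives (1,4) = 52.
From row 3, 298 − (42 + 97 + 72) gives (3,4) = 87.

77 62 107 52 / 112 47 82 57 / 42 97 72 87 / 67 92 37 102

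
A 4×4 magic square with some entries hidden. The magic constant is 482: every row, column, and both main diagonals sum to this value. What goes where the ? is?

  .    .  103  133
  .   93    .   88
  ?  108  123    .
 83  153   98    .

The remaining cell in row 4 is (4,4) = 482 − 334 = 148.
Column 2 must total 482; the given cells sum to 354, so (1,2) = 128.
Column 3: 103 + 123 + 98 + ? = 482, so (2,3) = 158.
Column 4 must total 482; the given cells sum to 369, so (3,4) = 113.
Main diagonal: 93 + 123 + 148 + ? = 482, so (1,1) = 118.
From row 2, 482 − (93 + 158 + 88) gives (2,1) = 143.
Using row 3: 108 + 123 + 113 + ? → (3,1) = 482 − 344 = 138.

138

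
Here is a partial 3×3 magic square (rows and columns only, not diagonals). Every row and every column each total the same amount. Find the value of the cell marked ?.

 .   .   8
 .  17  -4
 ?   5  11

Column 3 is complete and sums to 15; that is the magic constant.
The remaining cell in row 2 is (2,1) = 15 − 13 = 2.
The remaining cell in row 3 is (3,1) = 15 − 16 = -1.

-1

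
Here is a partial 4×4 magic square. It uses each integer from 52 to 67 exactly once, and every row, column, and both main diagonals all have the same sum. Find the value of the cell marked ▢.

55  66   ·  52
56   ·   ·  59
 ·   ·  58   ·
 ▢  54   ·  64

67

The entries are 52 through 67, which sum to 952, so each line sums to 952/4 = 238.
Row 1 needs 238; the known cells sum to 173, so (1,3) = 65.
Column 4 needs 238; the known cells sum to 175, so (3,4) = 63.
Main diagonal: 55 + 58 + 64 + ? = 238, so (2,2) = 61.
Using row 2: 56 + 61 + 59 + ? → (2,3) = 238 − 176 = 62.
From column 2, 238 − (66 + 61 + 54) gives (3,2) = 57.
The remaining cell in column 3 is (4,3) = 238 − 185 = 53.
Anti-diagonal must total 238; the given cells sum to 171, so (4,1) = 67.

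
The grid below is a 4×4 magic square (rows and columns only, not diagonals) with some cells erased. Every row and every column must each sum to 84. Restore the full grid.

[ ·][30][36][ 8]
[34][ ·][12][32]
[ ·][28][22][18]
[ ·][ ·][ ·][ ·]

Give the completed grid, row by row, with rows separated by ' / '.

Row 1 must total 84; the given cells sum to 74, so (1,1) = 10.
Row 2 must total 84; the given cells sum to 78, so (2,2) = 6.
From row 3, 84 − (28 + 22 + 18) gives (3,1) = 16.
Using column 1: 10 + 34 + 16 + ? → (4,1) = 84 − 60 = 24.
Column 2 must total 84; the given cells sum to 64, so (4,2) = 20.
Column 3 needs 84; the known cells sum to 70, so (4,3) = 14.
Column 4 needs 84; the known cells sum to 58, so (4,4) = 26.

10 30 36 8 / 34 6 12 32 / 16 28 22 18 / 24 20 14 26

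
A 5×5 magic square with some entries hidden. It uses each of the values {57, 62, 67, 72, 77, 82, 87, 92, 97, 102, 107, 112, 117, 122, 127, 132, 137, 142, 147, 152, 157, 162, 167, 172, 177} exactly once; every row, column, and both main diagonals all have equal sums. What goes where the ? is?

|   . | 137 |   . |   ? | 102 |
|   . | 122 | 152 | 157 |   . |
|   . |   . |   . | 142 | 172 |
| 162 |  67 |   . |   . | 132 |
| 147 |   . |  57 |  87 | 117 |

The 25 entries sum to 2925, so each line sums to 2925/5 = 585.
Row 5 needs 585; the known cells sum to 408, so (5,2) = 177.
Column 2 must total 585; the given cells sum to 503, so (3,2) = 82.
From column 5, 585 − (102 + 172 + 132 + 117) gives (2,5) = 62.
The remaining cell in anti-diagonal is (3,3) = 585 − 473 = 112.
Using row 2: 122 + 152 + 157 + 62 + ? → (2,1) = 585 − 493 = 92.
Row 3: 82 + 112 + 142 + 172 + ? = 585, so (3,1) = 77.
Using column 1: 92 + 77 + 162 + 147 + ? → (1,1) = 585 − 478 = 107.
From main diagonal, 585 − (107 + 122 + 112 + 117) gives (4,4) = 127.
The remaining cell in row 4 is (4,3) = 585 − 488 = 97.
The remaining cell in column 3 is (1,3) = 585 − 418 = 167.
Using column 4: 157 + 142 + 127 + 87 + ? → (1,4) = 585 − 513 = 72.

72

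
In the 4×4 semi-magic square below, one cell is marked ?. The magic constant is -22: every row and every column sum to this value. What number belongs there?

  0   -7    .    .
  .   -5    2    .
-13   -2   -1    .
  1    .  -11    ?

-4

Row 3 must total -22; the given cells sum to -16, so (3,4) = -6.
Column 1 must total -22; the given cells sum to -12, so (2,1) = -10.
Column 2: -7 + (-5) + (-2) + ? = -22, so (4,2) = -8.
Using column 3: 2 + (-1) + (-11) + ? → (1,3) = -22 − (-10) = -12.
Row 1 needs -22; the known cells sum to -19, so (1,4) = -3.
Using row 2: -10 + (-5) + 2 + ? → (2,4) = -22 − (-13) = -9.
Using row 4: 1 + (-8) + (-11) + ? → (4,4) = -22 − (-18) = -4.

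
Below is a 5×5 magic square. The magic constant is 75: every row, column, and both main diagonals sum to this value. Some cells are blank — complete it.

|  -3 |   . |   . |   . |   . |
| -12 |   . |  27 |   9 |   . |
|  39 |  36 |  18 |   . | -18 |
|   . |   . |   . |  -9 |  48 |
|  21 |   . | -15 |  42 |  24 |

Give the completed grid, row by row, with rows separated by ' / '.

-3 -21 51 33 15 / -12 45 27 9 6 / 39 36 18 0 -18 / 30 12 -6 -9 48 / 21 3 -15 42 24

From row 3, 75 − (39 + 36 + 18 + (-18)) gives (3,4) = 0.
Row 5: 21 + (-15) + 42 + 24 + ? = 75, so (5,2) = 3.
Using column 1: -3 + (-12) + 39 + 21 + ? → (4,1) = 75 − 45 = 30.
Using column 4: 9 + 0 + (-9) + 42 + ? → (1,4) = 75 − 42 = 33.
Main diagonal needs 75; the known cells sum to 30, so (2,2) = 45.
Row 2: -12 + 45 + 27 + 9 + ? = 75, so (2,5) = 6.
Column 5: 6 + (-18) + 48 + 24 + ? = 75, so (1,5) = 15.
Anti-diagonal: 15 + 9 + 18 + 21 + ? = 75, so (4,2) = 12.
Row 4: 30 + 12 + (-9) + 48 + ? = 75, so (4,3) = -6.
Column 2: 45 + 36 + 12 + 3 + ? = 75, so (1,2) = -21.
Column 3 must total 75; the given cells sum to 24, so (1,3) = 51.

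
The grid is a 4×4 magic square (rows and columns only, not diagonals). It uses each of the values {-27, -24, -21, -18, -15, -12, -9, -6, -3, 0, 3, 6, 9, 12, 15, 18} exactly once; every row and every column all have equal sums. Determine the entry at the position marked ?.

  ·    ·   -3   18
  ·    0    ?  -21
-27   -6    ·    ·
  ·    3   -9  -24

The 16 entries sum to -72, so each line sums to -72/4 = -18.
Using row 4: 3 + (-9) + (-24) + ? → (4,1) = -18 − (-30) = 12.
Using column 2: 0 + (-6) + 3 + ? → (1,2) = -18 − (-3) = -15.
Column 4 must total -18; the given cells sum to -27, so (3,4) = 9.
Row 1: -15 + (-3) + 18 + ? = -18, so (1,1) = -18.
Row 3: -27 + (-6) + 9 + ? = -18, so (3,3) = 6.
Column 1 must total -18; the given cells sum to -33, so (2,1) = 15.
Column 3 needs -18; the known cells sum to -6, so (2,3) = -12.

-12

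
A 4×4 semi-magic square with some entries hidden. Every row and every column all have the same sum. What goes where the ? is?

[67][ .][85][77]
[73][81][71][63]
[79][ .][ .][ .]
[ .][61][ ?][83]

75

Row 2 is complete and sums to 288; that is the magic constant.
Using row 1: 67 + 85 + 77 + ? → (1,2) = 288 − 229 = 59.
Column 1 needs 288; the known cells sum to 219, so (4,1) = 69.
Column 2: 59 + 81 + 61 + ? = 288, so (3,2) = 87.
Column 4 needs 288; the known cells sum to 223, so (3,4) = 65.
Using row 3: 79 + 87 + 65 + ? → (3,3) = 288 − 231 = 57.
Using row 4: 69 + 61 + 83 + ? → (4,3) = 288 − 213 = 75.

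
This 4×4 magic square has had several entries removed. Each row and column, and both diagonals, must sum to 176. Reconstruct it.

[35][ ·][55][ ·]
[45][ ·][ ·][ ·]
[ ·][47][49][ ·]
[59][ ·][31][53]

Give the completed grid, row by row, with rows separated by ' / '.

From row 4, 176 − (59 + 31 + 53) gives (4,2) = 33.
Using column 1: 35 + 45 + 59 + ? → (3,1) = 176 − 139 = 37.
Column 3: 55 + 49 + 31 + ? = 176, so (2,3) = 41.
Main diagonal needs 176; the known cells sum to 137, so (2,2) = 39.
The remaining cell in anti-diagonal is (1,4) = 176 − 147 = 29.
Row 1 must total 176; the given cells sum to 119, so (1,2) = 57.
Row 2 must total 176; the given cells sum to 125, so (2,4) = 51.
The remaining cell in row 3 is (3,4) = 176 − 133 = 43.

35 57 55 29 / 45 39 41 51 / 37 47 49 43 / 59 33 31 53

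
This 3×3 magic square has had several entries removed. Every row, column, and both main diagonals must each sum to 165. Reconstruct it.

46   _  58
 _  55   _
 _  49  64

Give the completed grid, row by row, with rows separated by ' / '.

Using row 1: 46 + 58 + ? → (1,2) = 165 − 104 = 61.
Using row 3: 49 + 64 + ? → (3,1) = 165 − 113 = 52.
Column 1 must total 165; the given cells sum to 98, so (2,1) = 67.
Using column 3: 58 + 64 + ? → (2,3) = 165 − 122 = 43.

46 61 58 / 67 55 43 / 52 49 64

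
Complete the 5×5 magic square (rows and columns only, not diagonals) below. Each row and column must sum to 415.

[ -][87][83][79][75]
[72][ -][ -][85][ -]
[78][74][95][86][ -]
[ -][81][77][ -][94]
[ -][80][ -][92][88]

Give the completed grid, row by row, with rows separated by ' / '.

91 87 83 79 75 / 72 93 89 85 76 / 78 74 95 86 82 / 90 81 77 73 94 / 84 80 71 92 88

From row 1, 415 − (87 + 83 + 79 + 75) gives (1,1) = 91.
From row 3, 415 − (78 + 74 + 95 + 86) gives (3,5) = 82.
Using column 2: 87 + 74 + 81 + 80 + ? → (2,2) = 415 − 322 = 93.
Column 4 needs 415; the known cells sum to 342, so (4,4) = 73.
From column 5, 415 − (75 + 82 + 94 + 88) gives (2,5) = 76.
Row 2 needs 415; the known cells sum to 326, so (2,3) = 89.
Row 4 must total 415; the given cells sum to 325, so (4,1) = 90.
From column 1, 415 − (91 + 72 + 78 + 90) gives (5,1) = 84.
Column 3 must total 415; the given cells sum to 344, so (5,3) = 71.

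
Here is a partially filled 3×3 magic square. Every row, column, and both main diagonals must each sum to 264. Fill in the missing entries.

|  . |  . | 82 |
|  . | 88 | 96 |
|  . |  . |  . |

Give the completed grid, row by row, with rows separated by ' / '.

90 92 82 / 80 88 96 / 94 84 86

The remaining cell in row 2 is (2,1) = 264 − 184 = 80.
Column 3 needs 264; the known cells sum to 178, so (3,3) = 86.
The remaining cell in main diagonal is (1,1) = 264 − 174 = 90.
The remaining cell in anti-diagonal is (3,1) = 264 − 170 = 94.
From row 1, 264 − (90 + 82) gives (1,2) = 92.
The remaining cell in row 3 is (3,2) = 264 − 180 = 84.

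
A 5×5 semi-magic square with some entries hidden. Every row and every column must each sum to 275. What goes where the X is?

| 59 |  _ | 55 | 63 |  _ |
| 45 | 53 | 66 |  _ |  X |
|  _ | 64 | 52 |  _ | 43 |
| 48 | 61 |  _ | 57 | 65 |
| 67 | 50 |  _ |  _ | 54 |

62

Row 4 needs 275; the known cells sum to 231, so (4,3) = 44.
Column 1: 59 + 45 + 48 + 67 + ? = 275, so (3,1) = 56.
Column 2 needs 275; the known cells sum to 228, so (1,2) = 47.
Column 3: 55 + 66 + 52 + 44 + ? = 275, so (5,3) = 58.
Row 1 must total 275; the given cells sum to 224, so (1,5) = 51.
Using row 3: 56 + 64 + 52 + 43 + ? → (3,4) = 275 − 215 = 60.
Row 5 must total 275; the given cells sum to 229, so (5,4) = 46.
Column 4 must total 275; the given cells sum to 226, so (2,4) = 49.
The remaining cell in column 5 is (2,5) = 275 − 213 = 62.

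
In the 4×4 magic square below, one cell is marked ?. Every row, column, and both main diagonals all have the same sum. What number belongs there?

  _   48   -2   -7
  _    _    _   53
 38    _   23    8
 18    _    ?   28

3

Column 4 is complete and sums to 82; that is the magic constant.
The remaining cell in row 1 is (1,1) = 82 − 39 = 43.
Using row 3: 38 + 23 + 8 + ? → (3,2) = 82 − 69 = 13.
Using column 1: 43 + 38 + 18 + ? → (2,1) = 82 − 99 = -17.
Main diagonal: 43 + 23 + 28 + ? = 82, so (2,2) = -12.
From anti-diagonal, 82 − (-7 + 13 + 18) gives (2,3) = 58.
Column 2 must total 82; the given cells sum to 49, so (4,2) = 33.
Column 3 must total 82; the given cells sum to 79, so (4,3) = 3.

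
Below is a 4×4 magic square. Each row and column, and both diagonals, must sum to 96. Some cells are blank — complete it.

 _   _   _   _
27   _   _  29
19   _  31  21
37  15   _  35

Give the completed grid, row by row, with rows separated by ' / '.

Row 3 must total 96; the given cells sum to 71, so (3,2) = 25.
Row 4: 37 + 15 + 35 + ? = 96, so (4,3) = 9.
Column 1 must total 96; the given cells sum to 83, so (1,1) = 13.
The remaining cell in column 4 is (1,4) = 96 − 85 = 11.
Main diagonal: 13 + 31 + 35 + ? = 96, so (2,2) = 17.
From anti-diagonal, 96 − (11 + 25 + 37) gives (2,3) = 23.
Using column 2: 17 + 25 + 15 + ? → (1,2) = 96 − 57 = 39.
The remaining cell in column 3 is (1,3) = 96 − 63 = 33.

13 39 33 11 / 27 17 23 29 / 19 25 31 21 / 37 15 9 35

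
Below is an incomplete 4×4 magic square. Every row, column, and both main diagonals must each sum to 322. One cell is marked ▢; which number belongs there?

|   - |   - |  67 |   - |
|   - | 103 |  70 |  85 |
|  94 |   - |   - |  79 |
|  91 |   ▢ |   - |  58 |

Row 2: 103 + 70 + 85 + ? = 322, so (2,1) = 64.
Using column 1: 64 + 94 + 91 + ? → (1,1) = 322 − 249 = 73.
Column 4 must total 322; the given cells sum to 222, so (1,4) = 100.
From main diagonal, 322 − (73 + 103 + 58) gives (3,3) = 88.
Anti-diagonal needs 322; the known cells sum to 261, so (3,2) = 61.
The remaining cell in row 1 is (1,2) = 322 − 240 = 82.
Column 2 must total 322; the given cells sum to 246, so (4,2) = 76.

76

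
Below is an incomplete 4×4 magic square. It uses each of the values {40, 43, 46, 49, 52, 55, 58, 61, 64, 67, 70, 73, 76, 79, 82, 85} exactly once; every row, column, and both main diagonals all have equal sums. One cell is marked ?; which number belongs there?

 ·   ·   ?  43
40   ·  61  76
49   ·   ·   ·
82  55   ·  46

70

The 16 entries sum to 1000, so each line sums to 1000/4 = 250.
Row 2 needs 250; the known cells sum to 177, so (2,2) = 73.
The remaining cell in row 4 is (4,3) = 250 − 183 = 67.
Using column 1: 40 + 49 + 82 + ? → (1,1) = 250 − 171 = 79.
Column 4 needs 250; the known cells sum to 165, so (3,4) = 85.
Using main diagonal: 79 + 73 + 46 + ? → (3,3) = 250 − 198 = 52.
Anti-diagonal must total 250; the given cells sum to 186, so (3,2) = 64.
Column 2: 73 + 64 + 55 + ? = 250, so (1,2) = 58.
From column 3, 250 − (61 + 52 + 67) gives (1,3) = 70.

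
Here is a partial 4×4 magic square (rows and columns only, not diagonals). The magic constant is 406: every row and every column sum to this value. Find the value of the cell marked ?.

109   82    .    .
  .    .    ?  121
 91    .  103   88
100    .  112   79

94

From row 3, 406 − (91 + 103 + 88) gives (3,2) = 124.
Using row 4: 100 + 112 + 79 + ? → (4,2) = 406 − 291 = 115.
Column 1 needs 406; the known cells sum to 300, so (2,1) = 106.
From column 2, 406 − (82 + 124 + 115) gives (2,2) = 85.
The remaining cell in column 4 is (1,4) = 406 − 288 = 118.
The remaining cell in row 1 is (1,3) = 406 − 309 = 97.
From row 2, 406 − (106 + 85 + 121) gives (2,3) = 94.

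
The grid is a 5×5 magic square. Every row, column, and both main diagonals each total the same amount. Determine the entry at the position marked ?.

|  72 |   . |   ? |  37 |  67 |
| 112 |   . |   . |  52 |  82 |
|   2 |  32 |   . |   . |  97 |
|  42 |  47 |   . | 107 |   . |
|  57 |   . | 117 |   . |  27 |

Column 1 is complete and sums to 285; that is the magic constant.
From column 5, 285 − (67 + 82 + 97 + 27) gives (4,5) = 12.
The remaining cell in anti-diagonal is (3,3) = 285 − 223 = 62.
Row 3 must total 285; the given cells sum to 193, so (3,4) = 92.
Row 4 needs 285; the known cells sum to 208, so (4,3) = 77.
Column 4 needs 285; the known cells sum to 288, so (5,4) = -3.
The remaining cell in main diagonal is (2,2) = 285 − 268 = 17.
Row 2 needs 285; the known cells sum to 263, so (2,3) = 22.
The remaining cell in row 5 is (5,2) = 285 − 198 = 87.
From column 2, 285 − (17 + 32 + 47 + 87) gives (1,2) = 102.
Using column 3: 22 + 62 + 77 + 117 + ? → (1,3) = 285 − 278 = 7.

7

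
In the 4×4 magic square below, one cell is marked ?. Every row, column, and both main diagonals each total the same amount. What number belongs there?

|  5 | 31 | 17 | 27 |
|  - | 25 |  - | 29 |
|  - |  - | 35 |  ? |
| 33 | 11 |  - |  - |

9

Row 1 is complete and sums to 80; that is the magic constant.
Column 2 must total 80; the given cells sum to 67, so (3,2) = 13.
Using main diagonal: 5 + 25 + 35 + ? → (4,4) = 80 − 65 = 15.
Anti-diagonal must total 80; the given cells sum to 73, so (2,3) = 7.
The remaining cell in row 2 is (2,1) = 80 − 61 = 19.
Row 4 must total 80; the given cells sum to 59, so (4,3) = 21.
Using column 1: 5 + 19 + 33 + ? → (3,1) = 80 − 57 = 23.
Column 4: 27 + 29 + 15 + ? = 80, so (3,4) = 9.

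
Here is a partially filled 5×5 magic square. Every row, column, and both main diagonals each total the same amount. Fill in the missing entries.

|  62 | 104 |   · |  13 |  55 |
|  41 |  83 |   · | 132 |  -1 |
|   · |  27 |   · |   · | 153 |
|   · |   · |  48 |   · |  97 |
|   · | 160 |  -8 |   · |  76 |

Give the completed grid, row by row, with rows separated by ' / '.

62 104 146 13 55 / 41 83 125 132 -1 / 20 27 69 111 153 / 139 6 48 90 97 / 118 160 -8 34 76

Column 5 is already complete: 55 + -1 + 153 + 97 + 76 = 380, so that is the magic constant.
Row 1 must total 380; the given cells sum to 234, so (1,3) = 146.
Row 2: 41 + 83 + 132 + (-1) + ? = 380, so (2,3) = 125.
Column 2 must total 380; the given cells sum to 374, so (4,2) = 6.
Using column 3: 146 + 125 + 48 + (-8) + ? → (3,3) = 380 − 311 = 69.
Main diagonal needs 380; the known cells sum to 290, so (4,4) = 90.
Using anti-diagonal: 55 + 132 + 69 + 6 + ? → (5,1) = 380 − 262 = 118.
Row 4 needs 380; the known cells sum to 241, so (4,1) = 139.
Using row 5: 118 + 160 + (-8) + 76 + ? → (5,4) = 380 − 346 = 34.
Column 1 must total 380; the given cells sum to 360, so (3,1) = 20.
The remaining cell in column 4 is (3,4) = 380 − 269 = 111.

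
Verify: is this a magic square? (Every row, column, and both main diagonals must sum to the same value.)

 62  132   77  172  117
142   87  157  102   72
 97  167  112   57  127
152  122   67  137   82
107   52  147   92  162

Yes

Row 1: 62 + 132 + 77 + 172 + 117 = 560.
Row 2: 142 + 87 + 157 + 102 + 72 = 560.
Row 3: 97 + 167 + 112 + 57 + 127 = 560.
Row 4: 152 + 122 + 67 + 137 + 82 = 560.
Row 5: 107 + 52 + 147 + 92 + 162 = 560.
Column 1: 62 + 142 + 97 + 152 + 107 = 560.
Column 2: 132 + 87 + 167 + 122 + 52 = 560.
Column 3: 77 + 157 + 112 + 67 + 147 = 560.
Column 4: 172 + 102 + 57 + 137 + 92 = 560.
Column 5: 117 + 72 + 127 + 82 + 162 = 560.
Main diagonal: 62 + 87 + 112 + 137 + 162 = 560.
Anti-diagonal: 117 + 102 + 112 + 122 + 107 = 560.
All lines sum to 560.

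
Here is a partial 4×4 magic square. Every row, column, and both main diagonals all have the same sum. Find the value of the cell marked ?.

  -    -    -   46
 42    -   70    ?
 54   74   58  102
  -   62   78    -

90

Row 3 is complete and sums to 288; that is the magic constant.
Using column 3: 70 + 58 + 78 + ? → (1,3) = 288 − 206 = 82.
Anti-diagonal: 46 + 70 + 74 + ? = 288, so (4,1) = 98.
The remaining cell in row 4 is (4,4) = 288 − 238 = 50.
Column 1 must total 288; the given cells sum to 194, so (1,1) = 94.
Column 4 must total 288; the given cells sum to 198, so (2,4) = 90.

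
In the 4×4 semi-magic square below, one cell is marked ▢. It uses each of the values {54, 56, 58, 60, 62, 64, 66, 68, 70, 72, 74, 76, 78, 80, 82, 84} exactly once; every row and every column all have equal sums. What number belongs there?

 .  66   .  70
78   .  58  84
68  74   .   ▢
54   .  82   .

The 16 entries sum to 1104, so each line sums to 1104/4 = 276.
Row 2: 78 + 58 + 84 + ? = 276, so (2,2) = 56.
Column 1 needs 276; the known cells sum to 200, so (1,1) = 76.
The remaining cell in column 2 is (4,2) = 276 − 196 = 80.
The remaining cell in row 1 is (1,3) = 276 − 212 = 64.
Using row 4: 54 + 80 + 82 + ? → (4,4) = 276 − 216 = 60.
Using column 3: 64 + 58 + 82 + ? → (3,3) = 276 − 204 = 72.
Column 4 must total 276; the given cells sum to 214, so (3,4) = 62.

62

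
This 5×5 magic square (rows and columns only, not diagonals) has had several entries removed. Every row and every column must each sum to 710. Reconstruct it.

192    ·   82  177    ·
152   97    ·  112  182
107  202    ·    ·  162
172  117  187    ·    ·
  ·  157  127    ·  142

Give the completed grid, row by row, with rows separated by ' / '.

Using row 2: 152 + 97 + 112 + 182 + ? → (2,3) = 710 − 543 = 167.
Column 1 must total 710; the given cells sum to 623, so (5,1) = 87.
From column 2, 710 − (97 + 202 + 117 + 157) gives (1,2) = 137.
Column 3 must total 710; the given cells sum to 563, so (3,3) = 147.
Row 1 must total 710; the given cells sum to 588, so (1,5) = 122.
Row 3 needs 710; the known cells sum to 618, so (3,4) = 92.
Row 5: 87 + 157 + 127 + 142 + ? = 710, so (5,4) = 197.
Column 4 needs 710; the known cells sum to 578, so (4,4) = 132.
Column 5: 122 + 182 + 162 + 142 + ? = 710, so (4,5) = 102.

192 137 82 177 122 / 152 97 167 112 182 / 107 202 147 92 162 / 172 117 187 132 102 / 87 157 127 197 142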